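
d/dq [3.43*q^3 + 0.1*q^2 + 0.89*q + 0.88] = 10.29*q^2 + 0.2*q + 0.89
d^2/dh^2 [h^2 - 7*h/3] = 2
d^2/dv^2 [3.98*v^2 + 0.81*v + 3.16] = 7.96000000000000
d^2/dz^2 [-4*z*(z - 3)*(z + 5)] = -24*z - 16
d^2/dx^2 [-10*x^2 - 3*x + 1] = -20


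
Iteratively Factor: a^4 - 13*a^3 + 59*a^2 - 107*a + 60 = (a - 5)*(a^3 - 8*a^2 + 19*a - 12) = (a - 5)*(a - 3)*(a^2 - 5*a + 4) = (a - 5)*(a - 3)*(a - 1)*(a - 4)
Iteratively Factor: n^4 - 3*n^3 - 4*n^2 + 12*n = (n - 2)*(n^3 - n^2 - 6*n) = (n - 3)*(n - 2)*(n^2 + 2*n) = n*(n - 3)*(n - 2)*(n + 2)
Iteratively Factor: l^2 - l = (l)*(l - 1)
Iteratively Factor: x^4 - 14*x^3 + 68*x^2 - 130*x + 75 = (x - 5)*(x^3 - 9*x^2 + 23*x - 15) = (x - 5)*(x - 1)*(x^2 - 8*x + 15) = (x - 5)^2*(x - 1)*(x - 3)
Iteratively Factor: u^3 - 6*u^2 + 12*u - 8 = (u - 2)*(u^2 - 4*u + 4) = (u - 2)^2*(u - 2)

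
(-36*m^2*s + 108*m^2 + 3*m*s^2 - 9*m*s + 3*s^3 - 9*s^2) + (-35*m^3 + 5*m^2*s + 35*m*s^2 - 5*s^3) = -35*m^3 - 31*m^2*s + 108*m^2 + 38*m*s^2 - 9*m*s - 2*s^3 - 9*s^2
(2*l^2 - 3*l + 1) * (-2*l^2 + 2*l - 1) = -4*l^4 + 10*l^3 - 10*l^2 + 5*l - 1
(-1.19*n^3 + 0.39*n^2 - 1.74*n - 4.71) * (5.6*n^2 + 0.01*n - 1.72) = -6.664*n^5 + 2.1721*n^4 - 7.6933*n^3 - 27.0642*n^2 + 2.9457*n + 8.1012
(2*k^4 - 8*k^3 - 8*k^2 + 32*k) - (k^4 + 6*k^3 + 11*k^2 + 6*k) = k^4 - 14*k^3 - 19*k^2 + 26*k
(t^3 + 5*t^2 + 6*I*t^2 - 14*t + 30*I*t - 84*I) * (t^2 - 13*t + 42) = t^5 - 8*t^4 + 6*I*t^4 - 37*t^3 - 48*I*t^3 + 392*t^2 - 222*I*t^2 - 588*t + 2352*I*t - 3528*I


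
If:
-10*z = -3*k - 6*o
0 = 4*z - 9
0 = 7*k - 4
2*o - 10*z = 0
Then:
No Solution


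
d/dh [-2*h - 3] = -2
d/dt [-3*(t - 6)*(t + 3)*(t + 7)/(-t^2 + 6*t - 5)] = 3*(t^4 - 12*t^3 + 30*t^2 + 292*t - 951)/(t^4 - 12*t^3 + 46*t^2 - 60*t + 25)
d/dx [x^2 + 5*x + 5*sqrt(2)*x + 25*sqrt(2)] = 2*x + 5 + 5*sqrt(2)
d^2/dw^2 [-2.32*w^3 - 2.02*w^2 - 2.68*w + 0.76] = -13.92*w - 4.04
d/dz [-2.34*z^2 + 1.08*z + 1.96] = 1.08 - 4.68*z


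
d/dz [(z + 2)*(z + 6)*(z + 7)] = 3*z^2 + 30*z + 68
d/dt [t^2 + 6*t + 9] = 2*t + 6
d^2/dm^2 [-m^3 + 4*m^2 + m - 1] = 8 - 6*m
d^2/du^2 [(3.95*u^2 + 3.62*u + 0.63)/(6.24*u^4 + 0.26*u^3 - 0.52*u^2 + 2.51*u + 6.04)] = (922.821120000001*u^8 + 1729.900224*u^7 + 610.751128*u^6 - 780.743183999999*u^5 - 3967.849548*u^4 - 2769.919776*u^3 - 275.225652*u^2 + 57.348408*u + 190.338878)/(242.970624*u^12 + 30.371328*u^11 - 59.477184*u^10 + 288.155816*u^9 + 734.939088*u^8 + 10.649028*u^7 - 0.605488000000051*u^6 + 569.655918*u^5 + 701.657268*u^4 - 3.03154900000001*u^3 + 57.246516*u^2 + 274.706448*u + 220.348864)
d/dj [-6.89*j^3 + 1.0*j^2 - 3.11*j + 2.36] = -20.67*j^2 + 2.0*j - 3.11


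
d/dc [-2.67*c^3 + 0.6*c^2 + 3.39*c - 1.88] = -8.01*c^2 + 1.2*c + 3.39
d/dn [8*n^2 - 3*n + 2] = 16*n - 3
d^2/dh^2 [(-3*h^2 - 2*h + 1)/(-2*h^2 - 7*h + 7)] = 4*(-17*h^3 + 57*h^2 + 21*h + 91)/(8*h^6 + 84*h^5 + 210*h^4 - 245*h^3 - 735*h^2 + 1029*h - 343)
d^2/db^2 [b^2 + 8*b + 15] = 2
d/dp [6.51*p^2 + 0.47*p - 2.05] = 13.02*p + 0.47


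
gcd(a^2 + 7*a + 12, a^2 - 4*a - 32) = a + 4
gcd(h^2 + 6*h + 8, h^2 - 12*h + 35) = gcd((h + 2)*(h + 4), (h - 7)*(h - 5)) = 1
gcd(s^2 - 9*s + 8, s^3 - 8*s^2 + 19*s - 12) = s - 1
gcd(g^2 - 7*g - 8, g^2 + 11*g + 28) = 1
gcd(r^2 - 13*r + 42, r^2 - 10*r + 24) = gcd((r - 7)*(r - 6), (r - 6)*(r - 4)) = r - 6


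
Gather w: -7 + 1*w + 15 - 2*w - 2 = 6 - w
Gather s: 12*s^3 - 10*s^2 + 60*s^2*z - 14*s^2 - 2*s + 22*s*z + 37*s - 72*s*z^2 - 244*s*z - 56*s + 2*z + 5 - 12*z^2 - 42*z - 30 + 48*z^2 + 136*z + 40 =12*s^3 + s^2*(60*z - 24) + s*(-72*z^2 - 222*z - 21) + 36*z^2 + 96*z + 15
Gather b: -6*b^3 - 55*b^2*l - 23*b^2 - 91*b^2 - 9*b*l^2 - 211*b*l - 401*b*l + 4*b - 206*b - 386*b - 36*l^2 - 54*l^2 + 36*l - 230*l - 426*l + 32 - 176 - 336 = -6*b^3 + b^2*(-55*l - 114) + b*(-9*l^2 - 612*l - 588) - 90*l^2 - 620*l - 480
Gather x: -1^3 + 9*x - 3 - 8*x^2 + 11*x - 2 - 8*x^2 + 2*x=-16*x^2 + 22*x - 6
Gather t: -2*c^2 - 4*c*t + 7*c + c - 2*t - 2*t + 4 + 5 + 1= -2*c^2 + 8*c + t*(-4*c - 4) + 10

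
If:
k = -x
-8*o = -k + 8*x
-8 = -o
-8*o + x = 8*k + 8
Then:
No Solution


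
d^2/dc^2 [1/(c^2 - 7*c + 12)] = 2*(-c^2 + 7*c + (2*c - 7)^2 - 12)/(c^2 - 7*c + 12)^3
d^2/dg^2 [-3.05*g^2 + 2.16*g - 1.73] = -6.10000000000000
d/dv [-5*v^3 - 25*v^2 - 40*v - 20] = -15*v^2 - 50*v - 40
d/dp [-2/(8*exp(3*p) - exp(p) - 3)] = (48*exp(2*p) - 2)*exp(p)/(-8*exp(3*p) + exp(p) + 3)^2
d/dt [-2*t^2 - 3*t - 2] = -4*t - 3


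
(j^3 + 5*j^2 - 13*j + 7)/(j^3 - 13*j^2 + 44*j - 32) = (j^2 + 6*j - 7)/(j^2 - 12*j + 32)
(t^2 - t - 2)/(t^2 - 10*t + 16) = (t + 1)/(t - 8)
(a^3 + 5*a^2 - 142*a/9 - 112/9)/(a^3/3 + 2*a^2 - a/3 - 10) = (9*a^3 + 45*a^2 - 142*a - 112)/(3*(a^3 + 6*a^2 - a - 30))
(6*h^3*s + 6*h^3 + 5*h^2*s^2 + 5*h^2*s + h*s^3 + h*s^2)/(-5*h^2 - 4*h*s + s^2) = h*(6*h^2*s + 6*h^2 + 5*h*s^2 + 5*h*s + s^3 + s^2)/(-5*h^2 - 4*h*s + s^2)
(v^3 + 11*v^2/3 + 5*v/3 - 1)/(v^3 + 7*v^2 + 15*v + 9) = (v - 1/3)/(v + 3)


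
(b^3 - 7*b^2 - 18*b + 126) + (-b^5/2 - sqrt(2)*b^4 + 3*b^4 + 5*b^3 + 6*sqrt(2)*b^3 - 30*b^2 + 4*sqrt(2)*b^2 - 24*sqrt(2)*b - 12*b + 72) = -b^5/2 - sqrt(2)*b^4 + 3*b^4 + 6*b^3 + 6*sqrt(2)*b^3 - 37*b^2 + 4*sqrt(2)*b^2 - 24*sqrt(2)*b - 30*b + 198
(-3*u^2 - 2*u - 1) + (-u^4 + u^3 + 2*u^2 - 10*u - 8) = -u^4 + u^3 - u^2 - 12*u - 9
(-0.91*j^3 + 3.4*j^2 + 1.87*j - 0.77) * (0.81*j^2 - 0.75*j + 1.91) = -0.7371*j^5 + 3.4365*j^4 - 2.7734*j^3 + 4.4678*j^2 + 4.1492*j - 1.4707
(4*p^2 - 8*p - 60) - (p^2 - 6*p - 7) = 3*p^2 - 2*p - 53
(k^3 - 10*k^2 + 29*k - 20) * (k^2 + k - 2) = k^5 - 9*k^4 + 17*k^3 + 29*k^2 - 78*k + 40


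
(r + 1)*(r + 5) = r^2 + 6*r + 5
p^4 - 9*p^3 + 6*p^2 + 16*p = p*(p - 8)*(p - 2)*(p + 1)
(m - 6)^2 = m^2 - 12*m + 36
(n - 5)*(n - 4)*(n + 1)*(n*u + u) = n^4*u - 7*n^3*u + 3*n^2*u + 31*n*u + 20*u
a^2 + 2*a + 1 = (a + 1)^2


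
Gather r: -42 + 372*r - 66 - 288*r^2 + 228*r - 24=-288*r^2 + 600*r - 132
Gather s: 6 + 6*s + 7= 6*s + 13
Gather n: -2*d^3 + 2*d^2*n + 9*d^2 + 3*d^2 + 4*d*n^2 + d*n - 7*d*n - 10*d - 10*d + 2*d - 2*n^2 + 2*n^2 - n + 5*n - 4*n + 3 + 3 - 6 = -2*d^3 + 12*d^2 + 4*d*n^2 - 18*d + n*(2*d^2 - 6*d)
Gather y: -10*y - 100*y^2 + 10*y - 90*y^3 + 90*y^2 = -90*y^3 - 10*y^2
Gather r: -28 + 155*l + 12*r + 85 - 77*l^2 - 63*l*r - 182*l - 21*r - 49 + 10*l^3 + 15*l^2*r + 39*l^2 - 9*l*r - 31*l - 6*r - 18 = 10*l^3 - 38*l^2 - 58*l + r*(15*l^2 - 72*l - 15) - 10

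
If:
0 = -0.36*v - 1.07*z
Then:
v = -2.97222222222222*z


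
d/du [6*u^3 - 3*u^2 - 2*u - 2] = 18*u^2 - 6*u - 2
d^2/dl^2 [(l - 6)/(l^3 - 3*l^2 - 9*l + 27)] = 6*(l^3 - 9*l^2 - 9*l - 27)/(l^7 - 3*l^6 - 27*l^5 + 81*l^4 + 243*l^3 - 729*l^2 - 729*l + 2187)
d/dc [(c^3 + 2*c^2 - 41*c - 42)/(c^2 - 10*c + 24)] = (c^2 - 8*c - 39)/(c^2 - 8*c + 16)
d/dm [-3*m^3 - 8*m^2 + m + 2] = -9*m^2 - 16*m + 1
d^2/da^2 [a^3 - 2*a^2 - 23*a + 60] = 6*a - 4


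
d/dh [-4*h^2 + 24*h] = 24 - 8*h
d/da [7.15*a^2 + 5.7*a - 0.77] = 14.3*a + 5.7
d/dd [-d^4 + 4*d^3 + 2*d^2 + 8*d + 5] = -4*d^3 + 12*d^2 + 4*d + 8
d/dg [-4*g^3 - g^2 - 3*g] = -12*g^2 - 2*g - 3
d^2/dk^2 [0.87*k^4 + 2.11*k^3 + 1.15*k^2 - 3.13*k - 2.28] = 10.44*k^2 + 12.66*k + 2.3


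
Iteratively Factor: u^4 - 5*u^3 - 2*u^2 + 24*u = (u)*(u^3 - 5*u^2 - 2*u + 24) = u*(u - 4)*(u^2 - u - 6) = u*(u - 4)*(u - 3)*(u + 2)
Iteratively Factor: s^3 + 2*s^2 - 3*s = (s + 3)*(s^2 - s) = (s - 1)*(s + 3)*(s)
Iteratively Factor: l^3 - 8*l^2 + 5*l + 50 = (l + 2)*(l^2 - 10*l + 25) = (l - 5)*(l + 2)*(l - 5)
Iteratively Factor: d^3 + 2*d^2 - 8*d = (d - 2)*(d^2 + 4*d) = d*(d - 2)*(d + 4)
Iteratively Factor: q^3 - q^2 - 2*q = (q)*(q^2 - q - 2) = q*(q + 1)*(q - 2)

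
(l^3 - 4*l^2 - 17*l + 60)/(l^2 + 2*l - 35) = (l^2 + l - 12)/(l + 7)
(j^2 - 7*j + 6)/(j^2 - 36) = (j - 1)/(j + 6)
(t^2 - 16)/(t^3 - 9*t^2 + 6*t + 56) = (t + 4)/(t^2 - 5*t - 14)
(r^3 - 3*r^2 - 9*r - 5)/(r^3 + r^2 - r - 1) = (r - 5)/(r - 1)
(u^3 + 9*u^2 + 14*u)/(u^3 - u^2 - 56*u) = (u + 2)/(u - 8)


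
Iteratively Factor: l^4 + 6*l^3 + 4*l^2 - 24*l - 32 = (l + 2)*(l^3 + 4*l^2 - 4*l - 16) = (l + 2)^2*(l^2 + 2*l - 8) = (l + 2)^2*(l + 4)*(l - 2)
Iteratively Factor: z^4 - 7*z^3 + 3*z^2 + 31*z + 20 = (z + 1)*(z^3 - 8*z^2 + 11*z + 20) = (z + 1)^2*(z^2 - 9*z + 20) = (z - 4)*(z + 1)^2*(z - 5)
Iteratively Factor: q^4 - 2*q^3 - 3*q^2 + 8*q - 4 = (q - 2)*(q^3 - 3*q + 2) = (q - 2)*(q - 1)*(q^2 + q - 2) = (q - 2)*(q - 1)^2*(q + 2)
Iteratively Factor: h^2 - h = (h)*(h - 1)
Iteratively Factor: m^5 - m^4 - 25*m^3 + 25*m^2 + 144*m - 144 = (m + 4)*(m^4 - 5*m^3 - 5*m^2 + 45*m - 36) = (m - 3)*(m + 4)*(m^3 - 2*m^2 - 11*m + 12) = (m - 4)*(m - 3)*(m + 4)*(m^2 + 2*m - 3) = (m - 4)*(m - 3)*(m + 3)*(m + 4)*(m - 1)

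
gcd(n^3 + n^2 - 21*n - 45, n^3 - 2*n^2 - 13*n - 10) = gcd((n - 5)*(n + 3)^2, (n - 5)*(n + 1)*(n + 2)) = n - 5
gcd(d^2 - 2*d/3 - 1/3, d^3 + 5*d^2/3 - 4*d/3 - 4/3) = d - 1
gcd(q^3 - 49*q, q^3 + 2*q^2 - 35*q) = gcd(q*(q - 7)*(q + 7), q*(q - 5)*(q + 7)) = q^2 + 7*q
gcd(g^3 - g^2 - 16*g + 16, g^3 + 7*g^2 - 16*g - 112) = g^2 - 16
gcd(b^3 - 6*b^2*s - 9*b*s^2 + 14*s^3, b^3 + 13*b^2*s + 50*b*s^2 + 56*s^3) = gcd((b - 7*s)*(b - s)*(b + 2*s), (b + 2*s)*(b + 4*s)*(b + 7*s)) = b + 2*s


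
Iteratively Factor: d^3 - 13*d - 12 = (d + 1)*(d^2 - d - 12) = (d + 1)*(d + 3)*(d - 4)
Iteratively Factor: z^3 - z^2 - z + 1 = (z - 1)*(z^2 - 1) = (z - 1)*(z + 1)*(z - 1)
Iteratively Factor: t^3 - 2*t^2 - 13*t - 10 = (t + 2)*(t^2 - 4*t - 5) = (t + 1)*(t + 2)*(t - 5)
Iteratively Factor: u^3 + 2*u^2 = (u)*(u^2 + 2*u) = u^2*(u + 2)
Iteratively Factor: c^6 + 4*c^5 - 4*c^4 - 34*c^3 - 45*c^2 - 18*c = (c + 1)*(c^5 + 3*c^4 - 7*c^3 - 27*c^2 - 18*c) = (c + 1)*(c + 2)*(c^4 + c^3 - 9*c^2 - 9*c) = (c + 1)^2*(c + 2)*(c^3 - 9*c) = c*(c + 1)^2*(c + 2)*(c^2 - 9) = c*(c - 3)*(c + 1)^2*(c + 2)*(c + 3)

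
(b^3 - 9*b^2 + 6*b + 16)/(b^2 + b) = b - 10 + 16/b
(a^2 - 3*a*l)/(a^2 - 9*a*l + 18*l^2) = a/(a - 6*l)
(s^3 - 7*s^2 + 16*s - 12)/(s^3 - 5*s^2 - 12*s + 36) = (s^2 - 5*s + 6)/(s^2 - 3*s - 18)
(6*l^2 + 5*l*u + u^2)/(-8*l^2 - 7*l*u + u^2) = (6*l^2 + 5*l*u + u^2)/(-8*l^2 - 7*l*u + u^2)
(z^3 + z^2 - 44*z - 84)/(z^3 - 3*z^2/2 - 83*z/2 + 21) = 2*(z + 2)/(2*z - 1)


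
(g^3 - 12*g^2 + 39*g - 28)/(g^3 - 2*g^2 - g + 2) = (g^2 - 11*g + 28)/(g^2 - g - 2)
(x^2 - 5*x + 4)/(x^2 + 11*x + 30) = (x^2 - 5*x + 4)/(x^2 + 11*x + 30)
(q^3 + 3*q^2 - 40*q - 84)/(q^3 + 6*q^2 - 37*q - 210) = (q + 2)/(q + 5)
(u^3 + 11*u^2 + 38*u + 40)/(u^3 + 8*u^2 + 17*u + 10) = (u + 4)/(u + 1)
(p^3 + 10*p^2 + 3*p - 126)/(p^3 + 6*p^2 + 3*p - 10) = (p^3 + 10*p^2 + 3*p - 126)/(p^3 + 6*p^2 + 3*p - 10)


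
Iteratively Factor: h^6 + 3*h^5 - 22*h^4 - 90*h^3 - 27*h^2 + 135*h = (h + 3)*(h^5 - 22*h^3 - 24*h^2 + 45*h) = (h + 3)^2*(h^4 - 3*h^3 - 13*h^2 + 15*h) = (h + 3)^3*(h^3 - 6*h^2 + 5*h) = (h - 5)*(h + 3)^3*(h^2 - h) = (h - 5)*(h - 1)*(h + 3)^3*(h)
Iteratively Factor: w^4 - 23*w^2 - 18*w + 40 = (w + 2)*(w^3 - 2*w^2 - 19*w + 20) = (w + 2)*(w + 4)*(w^2 - 6*w + 5) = (w - 5)*(w + 2)*(w + 4)*(w - 1)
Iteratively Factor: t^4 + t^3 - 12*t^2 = (t)*(t^3 + t^2 - 12*t) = t*(t - 3)*(t^2 + 4*t) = t*(t - 3)*(t + 4)*(t)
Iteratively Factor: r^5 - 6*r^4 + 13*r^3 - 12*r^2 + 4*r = (r - 1)*(r^4 - 5*r^3 + 8*r^2 - 4*r) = r*(r - 1)*(r^3 - 5*r^2 + 8*r - 4) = r*(r - 2)*(r - 1)*(r^2 - 3*r + 2) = r*(r - 2)*(r - 1)^2*(r - 2)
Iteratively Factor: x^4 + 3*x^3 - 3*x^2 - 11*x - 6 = (x + 1)*(x^3 + 2*x^2 - 5*x - 6) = (x + 1)^2*(x^2 + x - 6) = (x + 1)^2*(x + 3)*(x - 2)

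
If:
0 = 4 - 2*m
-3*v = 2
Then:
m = 2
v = -2/3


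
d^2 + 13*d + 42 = (d + 6)*(d + 7)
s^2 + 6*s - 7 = (s - 1)*(s + 7)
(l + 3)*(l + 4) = l^2 + 7*l + 12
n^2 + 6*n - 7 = (n - 1)*(n + 7)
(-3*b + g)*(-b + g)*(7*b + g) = 21*b^3 - 25*b^2*g + 3*b*g^2 + g^3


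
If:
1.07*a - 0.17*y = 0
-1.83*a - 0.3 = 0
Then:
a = -0.16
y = -1.03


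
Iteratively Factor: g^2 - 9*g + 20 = (g - 5)*(g - 4)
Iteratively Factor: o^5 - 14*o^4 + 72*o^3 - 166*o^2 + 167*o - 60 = (o - 4)*(o^4 - 10*o^3 + 32*o^2 - 38*o + 15) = (o - 4)*(o - 1)*(o^3 - 9*o^2 + 23*o - 15) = (o - 5)*(o - 4)*(o - 1)*(o^2 - 4*o + 3) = (o - 5)*(o - 4)*(o - 3)*(o - 1)*(o - 1)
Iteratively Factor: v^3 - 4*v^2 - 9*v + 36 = (v + 3)*(v^2 - 7*v + 12) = (v - 4)*(v + 3)*(v - 3)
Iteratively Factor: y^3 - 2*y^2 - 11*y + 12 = (y - 1)*(y^2 - y - 12) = (y - 1)*(y + 3)*(y - 4)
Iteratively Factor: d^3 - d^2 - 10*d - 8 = (d + 2)*(d^2 - 3*d - 4) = (d + 1)*(d + 2)*(d - 4)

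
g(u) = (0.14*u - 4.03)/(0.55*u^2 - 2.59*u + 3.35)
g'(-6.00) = -0.03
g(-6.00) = -0.13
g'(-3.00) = -0.09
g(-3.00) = -0.28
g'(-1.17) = -0.30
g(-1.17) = -0.59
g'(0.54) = -1.70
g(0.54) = -1.87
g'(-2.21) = -0.15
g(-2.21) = -0.37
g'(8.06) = 0.06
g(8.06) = -0.16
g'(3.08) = 8.48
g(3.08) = -6.10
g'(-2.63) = -0.11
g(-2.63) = -0.31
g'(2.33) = -0.64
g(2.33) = -12.30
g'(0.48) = -1.58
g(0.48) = -1.77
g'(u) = (2.59 - 1.1*u)*(0.14*u - 4.03)/(0.55*u^2 - 2.59*u + 3.35)^2 + 0.14/(0.55*u^2 - 2.59*u + 3.35)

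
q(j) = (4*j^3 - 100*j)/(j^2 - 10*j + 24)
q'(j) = (10 - 2*j)*(4*j^3 - 100*j)/(j^2 - 10*j + 24)^2 + (12*j^2 - 100)/(j^2 - 10*j + 24) = 4*(j^4 - 20*j^3 + 97*j^2 - 600)/(j^4 - 20*j^3 + 148*j^2 - 480*j + 576)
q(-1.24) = 3.07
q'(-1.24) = -1.14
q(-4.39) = 1.15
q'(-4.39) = 1.75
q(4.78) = 43.23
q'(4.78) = -203.03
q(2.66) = -42.61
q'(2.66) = -47.93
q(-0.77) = 2.33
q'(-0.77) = -2.04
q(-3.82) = 2.07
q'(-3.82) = 1.45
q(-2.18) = 3.49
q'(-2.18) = 0.14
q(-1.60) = 3.37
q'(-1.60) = -0.58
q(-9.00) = -10.34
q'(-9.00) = 2.99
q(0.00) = 0.00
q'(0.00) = -4.17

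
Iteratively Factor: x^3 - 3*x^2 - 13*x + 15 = (x - 1)*(x^2 - 2*x - 15) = (x - 5)*(x - 1)*(x + 3)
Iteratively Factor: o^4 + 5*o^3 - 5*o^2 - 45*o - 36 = (o + 4)*(o^3 + o^2 - 9*o - 9) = (o + 3)*(o + 4)*(o^2 - 2*o - 3) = (o - 3)*(o + 3)*(o + 4)*(o + 1)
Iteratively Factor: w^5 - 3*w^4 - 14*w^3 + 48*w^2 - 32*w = (w - 1)*(w^4 - 2*w^3 - 16*w^2 + 32*w) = w*(w - 1)*(w^3 - 2*w^2 - 16*w + 32) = w*(w - 1)*(w + 4)*(w^2 - 6*w + 8) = w*(w - 2)*(w - 1)*(w + 4)*(w - 4)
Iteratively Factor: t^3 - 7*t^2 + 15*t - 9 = (t - 1)*(t^2 - 6*t + 9) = (t - 3)*(t - 1)*(t - 3)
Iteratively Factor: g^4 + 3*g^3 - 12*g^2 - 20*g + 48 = (g - 2)*(g^3 + 5*g^2 - 2*g - 24) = (g - 2)*(g + 3)*(g^2 + 2*g - 8) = (g - 2)*(g + 3)*(g + 4)*(g - 2)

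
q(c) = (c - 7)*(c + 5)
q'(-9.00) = -20.00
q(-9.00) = 64.00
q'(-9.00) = -20.00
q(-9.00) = 64.00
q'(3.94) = 5.88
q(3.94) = -27.36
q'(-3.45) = -8.90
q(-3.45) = -16.20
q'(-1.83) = -5.66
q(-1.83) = -27.99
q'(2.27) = 2.54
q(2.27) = -34.39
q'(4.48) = 6.96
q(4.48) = -23.89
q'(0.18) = -1.64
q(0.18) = -35.33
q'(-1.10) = -4.20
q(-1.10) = -31.59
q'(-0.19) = -2.38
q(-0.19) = -34.58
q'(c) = 2*c - 2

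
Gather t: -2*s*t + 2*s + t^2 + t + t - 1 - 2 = 2*s + t^2 + t*(2 - 2*s) - 3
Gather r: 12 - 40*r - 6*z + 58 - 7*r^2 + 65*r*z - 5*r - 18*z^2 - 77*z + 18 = -7*r^2 + r*(65*z - 45) - 18*z^2 - 83*z + 88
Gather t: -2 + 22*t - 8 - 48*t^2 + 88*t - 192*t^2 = -240*t^2 + 110*t - 10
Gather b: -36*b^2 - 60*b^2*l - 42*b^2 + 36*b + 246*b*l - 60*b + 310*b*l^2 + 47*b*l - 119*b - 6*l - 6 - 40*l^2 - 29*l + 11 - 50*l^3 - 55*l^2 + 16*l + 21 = b^2*(-60*l - 78) + b*(310*l^2 + 293*l - 143) - 50*l^3 - 95*l^2 - 19*l + 26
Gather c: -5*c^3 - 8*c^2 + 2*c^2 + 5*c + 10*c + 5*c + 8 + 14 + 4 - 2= -5*c^3 - 6*c^2 + 20*c + 24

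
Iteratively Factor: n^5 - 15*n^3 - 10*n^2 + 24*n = (n + 3)*(n^4 - 3*n^3 - 6*n^2 + 8*n) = n*(n + 3)*(n^3 - 3*n^2 - 6*n + 8) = n*(n - 4)*(n + 3)*(n^2 + n - 2) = n*(n - 4)*(n + 2)*(n + 3)*(n - 1)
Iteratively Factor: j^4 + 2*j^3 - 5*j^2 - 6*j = (j - 2)*(j^3 + 4*j^2 + 3*j) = (j - 2)*(j + 3)*(j^2 + j) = j*(j - 2)*(j + 3)*(j + 1)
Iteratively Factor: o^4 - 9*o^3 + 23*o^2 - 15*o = (o - 3)*(o^3 - 6*o^2 + 5*o) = (o - 3)*(o - 1)*(o^2 - 5*o) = (o - 5)*(o - 3)*(o - 1)*(o)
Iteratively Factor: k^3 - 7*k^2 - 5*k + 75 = (k - 5)*(k^2 - 2*k - 15) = (k - 5)*(k + 3)*(k - 5)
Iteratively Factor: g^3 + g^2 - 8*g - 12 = (g + 2)*(g^2 - g - 6) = (g + 2)^2*(g - 3)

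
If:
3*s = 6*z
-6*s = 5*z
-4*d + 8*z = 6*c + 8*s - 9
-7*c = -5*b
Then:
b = 21/10 - 14*d/15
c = 3/2 - 2*d/3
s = 0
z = 0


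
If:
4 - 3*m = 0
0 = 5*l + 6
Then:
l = -6/5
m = 4/3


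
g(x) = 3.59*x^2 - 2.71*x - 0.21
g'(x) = 7.18*x - 2.71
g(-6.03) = 146.67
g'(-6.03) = -46.01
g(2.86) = 21.40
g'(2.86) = 17.82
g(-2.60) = 31.10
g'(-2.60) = -21.38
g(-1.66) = 14.18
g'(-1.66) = -14.63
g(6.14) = 118.49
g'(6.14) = 41.38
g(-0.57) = 2.50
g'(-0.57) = -6.80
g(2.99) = 23.78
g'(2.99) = 18.76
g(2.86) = 21.40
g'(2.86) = 17.82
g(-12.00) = 549.27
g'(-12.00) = -88.87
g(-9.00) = 314.97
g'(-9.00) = -67.33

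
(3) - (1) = 2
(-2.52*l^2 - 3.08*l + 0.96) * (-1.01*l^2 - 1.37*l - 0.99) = 2.5452*l^4 + 6.5632*l^3 + 5.7448*l^2 + 1.734*l - 0.9504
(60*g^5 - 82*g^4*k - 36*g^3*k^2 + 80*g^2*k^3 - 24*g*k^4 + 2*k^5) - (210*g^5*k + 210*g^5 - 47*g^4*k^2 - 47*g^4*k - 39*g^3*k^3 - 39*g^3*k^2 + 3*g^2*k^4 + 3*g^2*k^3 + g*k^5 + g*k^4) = -210*g^5*k - 150*g^5 + 47*g^4*k^2 - 35*g^4*k + 39*g^3*k^3 + 3*g^3*k^2 - 3*g^2*k^4 + 77*g^2*k^3 - g*k^5 - 25*g*k^4 + 2*k^5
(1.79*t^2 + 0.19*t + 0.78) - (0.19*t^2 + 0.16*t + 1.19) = 1.6*t^2 + 0.03*t - 0.41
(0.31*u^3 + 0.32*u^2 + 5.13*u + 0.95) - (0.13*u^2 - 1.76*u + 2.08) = 0.31*u^3 + 0.19*u^2 + 6.89*u - 1.13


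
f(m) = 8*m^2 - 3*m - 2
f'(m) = 16*m - 3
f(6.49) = 315.49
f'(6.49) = 100.84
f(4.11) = 120.81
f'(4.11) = 62.76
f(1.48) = 11.08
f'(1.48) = 20.68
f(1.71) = 16.26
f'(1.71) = 24.36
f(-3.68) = 117.38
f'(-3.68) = -61.88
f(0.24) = -2.26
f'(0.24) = 0.84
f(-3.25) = 92.25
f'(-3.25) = -55.00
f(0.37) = -2.01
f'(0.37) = 2.92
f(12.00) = 1114.00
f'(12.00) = 189.00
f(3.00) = 61.00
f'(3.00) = 45.00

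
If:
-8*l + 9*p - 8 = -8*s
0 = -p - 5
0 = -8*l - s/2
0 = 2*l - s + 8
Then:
No Solution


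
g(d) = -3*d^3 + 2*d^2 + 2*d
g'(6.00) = -298.00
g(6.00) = -564.00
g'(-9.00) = -763.00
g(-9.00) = 2331.00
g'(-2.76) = -77.60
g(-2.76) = 72.79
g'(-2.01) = -42.40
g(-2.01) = 28.42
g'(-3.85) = -146.80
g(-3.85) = 193.14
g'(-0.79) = -6.78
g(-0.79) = 1.15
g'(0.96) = -2.45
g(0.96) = 1.11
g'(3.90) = -119.29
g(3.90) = -139.74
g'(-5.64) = -306.85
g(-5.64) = 590.56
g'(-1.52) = -24.87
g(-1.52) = 12.12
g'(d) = -9*d^2 + 4*d + 2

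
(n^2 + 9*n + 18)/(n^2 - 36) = (n + 3)/(n - 6)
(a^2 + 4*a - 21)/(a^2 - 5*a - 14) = (-a^2 - 4*a + 21)/(-a^2 + 5*a + 14)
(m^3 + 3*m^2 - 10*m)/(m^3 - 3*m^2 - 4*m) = (-m^2 - 3*m + 10)/(-m^2 + 3*m + 4)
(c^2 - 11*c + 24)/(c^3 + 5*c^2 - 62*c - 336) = (c - 3)/(c^2 + 13*c + 42)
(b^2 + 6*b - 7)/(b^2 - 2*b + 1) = (b + 7)/(b - 1)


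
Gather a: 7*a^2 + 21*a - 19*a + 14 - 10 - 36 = 7*a^2 + 2*a - 32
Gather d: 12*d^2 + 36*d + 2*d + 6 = 12*d^2 + 38*d + 6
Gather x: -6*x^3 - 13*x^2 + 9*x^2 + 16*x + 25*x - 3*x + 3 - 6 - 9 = -6*x^3 - 4*x^2 + 38*x - 12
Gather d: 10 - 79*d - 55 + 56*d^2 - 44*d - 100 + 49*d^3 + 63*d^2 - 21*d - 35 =49*d^3 + 119*d^2 - 144*d - 180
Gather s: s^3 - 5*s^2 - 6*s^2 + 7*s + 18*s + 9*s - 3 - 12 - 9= s^3 - 11*s^2 + 34*s - 24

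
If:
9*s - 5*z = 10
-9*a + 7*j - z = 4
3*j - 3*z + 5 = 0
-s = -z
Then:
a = -2/27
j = 5/6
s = 5/2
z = 5/2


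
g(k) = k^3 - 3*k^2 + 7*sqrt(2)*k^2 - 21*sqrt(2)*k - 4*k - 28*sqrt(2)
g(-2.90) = 91.76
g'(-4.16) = -39.19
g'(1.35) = -9.60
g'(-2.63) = -49.24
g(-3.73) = 130.19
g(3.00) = -51.60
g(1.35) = -70.06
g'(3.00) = 34.70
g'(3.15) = 39.54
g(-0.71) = -12.55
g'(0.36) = -28.34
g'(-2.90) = -48.49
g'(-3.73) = -43.43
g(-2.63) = 78.56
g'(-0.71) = -41.98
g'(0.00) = -33.70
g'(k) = 3*k^2 - 6*k + 14*sqrt(2)*k - 21*sqrt(2) - 4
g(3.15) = -46.03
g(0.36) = -50.79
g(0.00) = -39.60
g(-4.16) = 148.00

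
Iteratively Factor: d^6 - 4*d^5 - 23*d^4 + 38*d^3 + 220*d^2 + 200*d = (d)*(d^5 - 4*d^4 - 23*d^3 + 38*d^2 + 220*d + 200) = d*(d + 2)*(d^4 - 6*d^3 - 11*d^2 + 60*d + 100) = d*(d + 2)^2*(d^3 - 8*d^2 + 5*d + 50) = d*(d - 5)*(d + 2)^2*(d^2 - 3*d - 10) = d*(d - 5)*(d + 2)^3*(d - 5)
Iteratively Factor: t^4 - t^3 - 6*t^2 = (t - 3)*(t^3 + 2*t^2) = (t - 3)*(t + 2)*(t^2) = t*(t - 3)*(t + 2)*(t)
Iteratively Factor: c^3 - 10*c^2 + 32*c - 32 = (c - 4)*(c^2 - 6*c + 8) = (c - 4)*(c - 2)*(c - 4)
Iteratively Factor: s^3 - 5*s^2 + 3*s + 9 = (s + 1)*(s^2 - 6*s + 9) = (s - 3)*(s + 1)*(s - 3)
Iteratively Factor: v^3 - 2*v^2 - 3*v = (v)*(v^2 - 2*v - 3) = v*(v + 1)*(v - 3)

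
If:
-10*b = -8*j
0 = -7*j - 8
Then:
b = -32/35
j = -8/7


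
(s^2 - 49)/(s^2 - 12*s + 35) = (s + 7)/(s - 5)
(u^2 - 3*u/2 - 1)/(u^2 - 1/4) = 2*(u - 2)/(2*u - 1)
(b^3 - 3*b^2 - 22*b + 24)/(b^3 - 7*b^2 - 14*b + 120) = (b - 1)/(b - 5)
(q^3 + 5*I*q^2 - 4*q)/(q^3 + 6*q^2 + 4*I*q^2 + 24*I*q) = (q + I)/(q + 6)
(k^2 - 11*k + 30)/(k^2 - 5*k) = (k - 6)/k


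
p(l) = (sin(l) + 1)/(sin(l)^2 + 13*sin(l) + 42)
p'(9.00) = -0.01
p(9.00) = 0.03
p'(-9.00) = -0.02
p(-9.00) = 0.02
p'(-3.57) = -0.01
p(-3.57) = 0.03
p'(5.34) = 0.02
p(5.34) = 0.01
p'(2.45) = -0.01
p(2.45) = 0.03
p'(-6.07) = 0.01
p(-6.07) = 0.03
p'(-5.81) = 0.01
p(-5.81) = 0.03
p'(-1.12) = 0.01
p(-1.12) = 0.00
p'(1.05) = 0.00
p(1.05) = 0.03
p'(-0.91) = 0.02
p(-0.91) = 0.01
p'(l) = (-2*sin(l)*cos(l) - 13*cos(l))*(sin(l) + 1)/(sin(l)^2 + 13*sin(l) + 42)^2 + cos(l)/(sin(l)^2 + 13*sin(l) + 42)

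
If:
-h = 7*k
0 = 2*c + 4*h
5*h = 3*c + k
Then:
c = 0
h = 0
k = 0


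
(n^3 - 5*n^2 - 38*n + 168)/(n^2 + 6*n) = n - 11 + 28/n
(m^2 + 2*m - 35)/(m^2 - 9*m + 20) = (m + 7)/(m - 4)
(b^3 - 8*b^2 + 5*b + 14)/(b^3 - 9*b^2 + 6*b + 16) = (b - 7)/(b - 8)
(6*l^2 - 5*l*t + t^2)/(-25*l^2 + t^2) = (-6*l^2 + 5*l*t - t^2)/(25*l^2 - t^2)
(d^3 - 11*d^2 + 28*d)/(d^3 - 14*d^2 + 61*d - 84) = d/(d - 3)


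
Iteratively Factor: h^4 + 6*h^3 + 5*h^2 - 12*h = (h - 1)*(h^3 + 7*h^2 + 12*h) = (h - 1)*(h + 3)*(h^2 + 4*h) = (h - 1)*(h + 3)*(h + 4)*(h)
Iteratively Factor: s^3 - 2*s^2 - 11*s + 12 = (s - 4)*(s^2 + 2*s - 3) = (s - 4)*(s - 1)*(s + 3)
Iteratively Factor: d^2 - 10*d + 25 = (d - 5)*(d - 5)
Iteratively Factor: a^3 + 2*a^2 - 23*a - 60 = (a - 5)*(a^2 + 7*a + 12) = (a - 5)*(a + 4)*(a + 3)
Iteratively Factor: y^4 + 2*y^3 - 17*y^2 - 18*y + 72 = (y - 3)*(y^3 + 5*y^2 - 2*y - 24) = (y - 3)*(y - 2)*(y^2 + 7*y + 12) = (y - 3)*(y - 2)*(y + 4)*(y + 3)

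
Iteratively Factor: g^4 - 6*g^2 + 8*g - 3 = (g - 1)*(g^3 + g^2 - 5*g + 3) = (g - 1)^2*(g^2 + 2*g - 3) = (g - 1)^3*(g + 3)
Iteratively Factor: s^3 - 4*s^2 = (s - 4)*(s^2) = s*(s - 4)*(s)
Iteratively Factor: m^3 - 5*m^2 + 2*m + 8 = (m - 4)*(m^2 - m - 2) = (m - 4)*(m - 2)*(m + 1)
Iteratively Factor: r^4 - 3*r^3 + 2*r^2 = (r)*(r^3 - 3*r^2 + 2*r) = r*(r - 1)*(r^2 - 2*r) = r^2*(r - 1)*(r - 2)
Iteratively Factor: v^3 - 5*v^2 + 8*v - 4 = (v - 2)*(v^2 - 3*v + 2) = (v - 2)^2*(v - 1)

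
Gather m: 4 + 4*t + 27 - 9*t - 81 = -5*t - 50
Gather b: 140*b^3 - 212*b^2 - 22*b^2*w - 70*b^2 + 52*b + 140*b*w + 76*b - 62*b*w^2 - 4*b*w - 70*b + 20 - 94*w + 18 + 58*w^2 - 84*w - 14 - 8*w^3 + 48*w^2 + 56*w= 140*b^3 + b^2*(-22*w - 282) + b*(-62*w^2 + 136*w + 58) - 8*w^3 + 106*w^2 - 122*w + 24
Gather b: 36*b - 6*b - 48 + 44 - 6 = 30*b - 10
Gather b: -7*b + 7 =7 - 7*b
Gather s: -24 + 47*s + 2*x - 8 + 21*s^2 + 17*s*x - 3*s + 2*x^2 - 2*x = 21*s^2 + s*(17*x + 44) + 2*x^2 - 32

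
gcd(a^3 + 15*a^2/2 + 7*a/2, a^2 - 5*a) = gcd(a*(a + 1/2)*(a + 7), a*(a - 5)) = a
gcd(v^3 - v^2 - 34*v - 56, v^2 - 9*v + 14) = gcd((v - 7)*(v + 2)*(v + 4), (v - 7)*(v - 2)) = v - 7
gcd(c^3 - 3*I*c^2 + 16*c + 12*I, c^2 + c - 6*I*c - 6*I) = c - 6*I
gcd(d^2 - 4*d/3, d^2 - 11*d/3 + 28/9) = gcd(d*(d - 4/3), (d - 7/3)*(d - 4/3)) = d - 4/3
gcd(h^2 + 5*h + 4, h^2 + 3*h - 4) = h + 4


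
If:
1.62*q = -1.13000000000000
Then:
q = -0.70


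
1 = 1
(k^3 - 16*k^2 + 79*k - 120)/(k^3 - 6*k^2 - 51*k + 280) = (k - 3)/(k + 7)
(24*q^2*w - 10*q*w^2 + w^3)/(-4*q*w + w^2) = -6*q + w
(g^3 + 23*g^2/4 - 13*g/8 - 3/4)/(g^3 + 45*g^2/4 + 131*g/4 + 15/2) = (g - 1/2)/(g + 5)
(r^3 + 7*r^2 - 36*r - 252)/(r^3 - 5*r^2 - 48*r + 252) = (r + 6)/(r - 6)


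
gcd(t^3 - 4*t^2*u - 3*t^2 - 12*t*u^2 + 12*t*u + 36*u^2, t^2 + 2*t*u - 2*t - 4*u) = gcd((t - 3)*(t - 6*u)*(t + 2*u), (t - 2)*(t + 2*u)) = t + 2*u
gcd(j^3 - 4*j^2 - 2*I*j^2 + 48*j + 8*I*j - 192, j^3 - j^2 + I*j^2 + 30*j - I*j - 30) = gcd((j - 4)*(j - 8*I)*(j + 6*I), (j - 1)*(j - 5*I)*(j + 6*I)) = j + 6*I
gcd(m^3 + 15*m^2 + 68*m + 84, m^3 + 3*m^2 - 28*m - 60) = m^2 + 8*m + 12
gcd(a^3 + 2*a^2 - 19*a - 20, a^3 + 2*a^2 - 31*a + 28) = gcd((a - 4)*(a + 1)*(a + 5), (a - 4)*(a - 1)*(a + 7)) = a - 4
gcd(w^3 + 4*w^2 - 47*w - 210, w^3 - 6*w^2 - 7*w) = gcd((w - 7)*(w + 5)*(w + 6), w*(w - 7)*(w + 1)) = w - 7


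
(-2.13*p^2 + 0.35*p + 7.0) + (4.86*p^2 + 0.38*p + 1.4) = 2.73*p^2 + 0.73*p + 8.4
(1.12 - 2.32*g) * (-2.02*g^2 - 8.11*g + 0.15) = 4.6864*g^3 + 16.5528*g^2 - 9.4312*g + 0.168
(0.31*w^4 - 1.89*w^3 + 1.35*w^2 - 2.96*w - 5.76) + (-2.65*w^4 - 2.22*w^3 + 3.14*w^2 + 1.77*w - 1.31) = -2.34*w^4 - 4.11*w^3 + 4.49*w^2 - 1.19*w - 7.07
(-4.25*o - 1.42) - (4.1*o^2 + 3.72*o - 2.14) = -4.1*o^2 - 7.97*o + 0.72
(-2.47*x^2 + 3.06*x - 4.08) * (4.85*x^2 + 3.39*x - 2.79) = -11.9795*x^4 + 6.4677*x^3 - 2.5233*x^2 - 22.3686*x + 11.3832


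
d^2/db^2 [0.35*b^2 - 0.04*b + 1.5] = 0.700000000000000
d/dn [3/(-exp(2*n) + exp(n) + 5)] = (6*exp(n) - 3)*exp(n)/(-exp(2*n) + exp(n) + 5)^2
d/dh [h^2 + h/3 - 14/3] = 2*h + 1/3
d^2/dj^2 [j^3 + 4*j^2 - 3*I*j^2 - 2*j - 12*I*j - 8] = 6*j + 8 - 6*I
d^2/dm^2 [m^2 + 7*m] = 2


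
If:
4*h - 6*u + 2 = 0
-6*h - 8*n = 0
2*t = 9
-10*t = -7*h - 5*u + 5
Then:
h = 145/31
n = -435/124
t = 9/2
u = 107/31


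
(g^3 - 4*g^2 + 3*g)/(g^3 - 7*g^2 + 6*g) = (g - 3)/(g - 6)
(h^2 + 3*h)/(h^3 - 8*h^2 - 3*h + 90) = h/(h^2 - 11*h + 30)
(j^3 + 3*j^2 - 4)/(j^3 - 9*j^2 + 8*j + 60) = (j^2 + j - 2)/(j^2 - 11*j + 30)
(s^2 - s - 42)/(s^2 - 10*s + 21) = (s + 6)/(s - 3)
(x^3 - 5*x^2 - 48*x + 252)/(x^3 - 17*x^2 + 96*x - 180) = (x + 7)/(x - 5)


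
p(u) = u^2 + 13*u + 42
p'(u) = 2*u + 13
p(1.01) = 56.15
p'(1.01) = 15.02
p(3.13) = 92.49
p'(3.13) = 19.26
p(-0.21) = 39.31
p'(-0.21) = 12.58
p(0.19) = 44.51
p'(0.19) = 13.38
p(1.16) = 58.43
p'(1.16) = 15.32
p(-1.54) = 24.35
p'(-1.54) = 9.92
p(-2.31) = 17.31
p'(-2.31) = 8.38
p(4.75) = 126.31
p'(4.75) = 22.50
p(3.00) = 90.00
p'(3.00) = 19.00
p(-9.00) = 6.00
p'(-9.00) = -5.00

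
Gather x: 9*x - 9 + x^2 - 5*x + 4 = x^2 + 4*x - 5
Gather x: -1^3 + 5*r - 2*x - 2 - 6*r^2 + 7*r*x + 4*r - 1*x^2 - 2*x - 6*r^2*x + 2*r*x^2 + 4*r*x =-6*r^2 + 9*r + x^2*(2*r - 1) + x*(-6*r^2 + 11*r - 4) - 3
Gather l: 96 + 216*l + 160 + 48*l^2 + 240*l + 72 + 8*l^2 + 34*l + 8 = 56*l^2 + 490*l + 336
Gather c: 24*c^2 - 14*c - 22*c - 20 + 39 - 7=24*c^2 - 36*c + 12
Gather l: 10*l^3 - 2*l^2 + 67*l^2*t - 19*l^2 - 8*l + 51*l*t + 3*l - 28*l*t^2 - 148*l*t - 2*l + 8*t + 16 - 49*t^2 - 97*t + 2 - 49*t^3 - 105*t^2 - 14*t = 10*l^3 + l^2*(67*t - 21) + l*(-28*t^2 - 97*t - 7) - 49*t^3 - 154*t^2 - 103*t + 18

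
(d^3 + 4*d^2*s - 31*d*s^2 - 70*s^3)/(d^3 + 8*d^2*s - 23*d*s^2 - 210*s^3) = (d + 2*s)/(d + 6*s)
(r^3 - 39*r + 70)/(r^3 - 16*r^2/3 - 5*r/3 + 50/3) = 3*(r + 7)/(3*r + 5)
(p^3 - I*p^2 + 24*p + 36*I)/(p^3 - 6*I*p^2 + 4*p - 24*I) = (p + 3*I)/(p - 2*I)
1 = 1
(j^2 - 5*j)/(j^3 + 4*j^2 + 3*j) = (j - 5)/(j^2 + 4*j + 3)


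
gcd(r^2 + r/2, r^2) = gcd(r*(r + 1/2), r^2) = r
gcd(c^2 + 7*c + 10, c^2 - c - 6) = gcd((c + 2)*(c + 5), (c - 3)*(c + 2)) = c + 2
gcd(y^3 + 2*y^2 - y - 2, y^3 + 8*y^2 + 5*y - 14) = y^2 + y - 2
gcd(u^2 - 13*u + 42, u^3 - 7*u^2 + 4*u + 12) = u - 6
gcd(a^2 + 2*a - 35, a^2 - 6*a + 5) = a - 5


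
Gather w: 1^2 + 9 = 10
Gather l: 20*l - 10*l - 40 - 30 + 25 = 10*l - 45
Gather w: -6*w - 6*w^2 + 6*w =-6*w^2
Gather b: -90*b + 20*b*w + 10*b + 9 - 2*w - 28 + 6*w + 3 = b*(20*w - 80) + 4*w - 16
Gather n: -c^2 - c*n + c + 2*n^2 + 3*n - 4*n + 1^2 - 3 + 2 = -c^2 + c + 2*n^2 + n*(-c - 1)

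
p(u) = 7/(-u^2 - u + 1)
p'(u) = 7*(2*u + 1)/(-u^2 - u + 1)^2 = 7*(2*u + 1)/(u^2 + u - 1)^2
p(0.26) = 10.41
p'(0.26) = 23.53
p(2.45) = -0.94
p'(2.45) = 0.74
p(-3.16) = -1.20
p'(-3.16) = -1.10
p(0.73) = -26.63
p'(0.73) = 249.14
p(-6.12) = -0.23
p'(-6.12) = -0.09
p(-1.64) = -141.13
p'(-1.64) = -6487.38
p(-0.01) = 6.93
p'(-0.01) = 6.73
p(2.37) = -1.00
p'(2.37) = 0.82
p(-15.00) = -0.03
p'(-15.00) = 0.00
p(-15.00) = -0.03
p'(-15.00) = 0.00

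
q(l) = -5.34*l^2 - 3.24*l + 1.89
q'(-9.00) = 92.88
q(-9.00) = -401.49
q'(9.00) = -99.36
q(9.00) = -459.81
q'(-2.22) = 20.47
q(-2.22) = -17.23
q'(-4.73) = 47.28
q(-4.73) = -102.26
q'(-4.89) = 48.99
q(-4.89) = -109.96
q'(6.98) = -77.79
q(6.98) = -280.89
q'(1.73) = -21.72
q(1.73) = -19.70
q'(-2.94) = 28.16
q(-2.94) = -34.74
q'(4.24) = -48.52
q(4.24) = -107.85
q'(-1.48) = 12.57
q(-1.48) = -5.01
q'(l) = -10.68*l - 3.24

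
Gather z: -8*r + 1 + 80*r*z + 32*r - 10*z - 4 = 24*r + z*(80*r - 10) - 3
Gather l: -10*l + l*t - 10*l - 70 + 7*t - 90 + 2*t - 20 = l*(t - 20) + 9*t - 180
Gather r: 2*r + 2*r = 4*r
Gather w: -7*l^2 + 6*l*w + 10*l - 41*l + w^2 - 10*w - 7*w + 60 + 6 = -7*l^2 - 31*l + w^2 + w*(6*l - 17) + 66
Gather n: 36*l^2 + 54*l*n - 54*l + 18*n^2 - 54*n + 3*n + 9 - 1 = 36*l^2 - 54*l + 18*n^2 + n*(54*l - 51) + 8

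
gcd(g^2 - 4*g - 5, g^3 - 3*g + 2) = 1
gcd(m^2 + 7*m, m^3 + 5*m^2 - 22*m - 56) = m + 7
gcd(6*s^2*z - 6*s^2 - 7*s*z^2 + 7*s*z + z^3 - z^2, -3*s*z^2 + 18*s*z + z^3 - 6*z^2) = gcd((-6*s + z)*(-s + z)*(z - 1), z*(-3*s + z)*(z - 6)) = 1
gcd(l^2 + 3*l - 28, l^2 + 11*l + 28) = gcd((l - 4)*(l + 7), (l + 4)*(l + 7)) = l + 7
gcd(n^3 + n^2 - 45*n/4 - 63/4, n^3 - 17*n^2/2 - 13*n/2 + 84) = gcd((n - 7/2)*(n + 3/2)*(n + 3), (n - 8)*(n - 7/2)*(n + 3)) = n^2 - n/2 - 21/2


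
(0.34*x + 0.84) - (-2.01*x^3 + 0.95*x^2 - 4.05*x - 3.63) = 2.01*x^3 - 0.95*x^2 + 4.39*x + 4.47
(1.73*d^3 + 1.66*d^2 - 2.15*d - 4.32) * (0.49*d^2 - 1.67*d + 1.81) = 0.8477*d^5 - 2.0757*d^4 - 0.6944*d^3 + 4.4783*d^2 + 3.3229*d - 7.8192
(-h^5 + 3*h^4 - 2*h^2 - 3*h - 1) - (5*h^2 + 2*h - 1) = -h^5 + 3*h^4 - 7*h^2 - 5*h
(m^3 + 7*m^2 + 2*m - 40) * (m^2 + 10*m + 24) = m^5 + 17*m^4 + 96*m^3 + 148*m^2 - 352*m - 960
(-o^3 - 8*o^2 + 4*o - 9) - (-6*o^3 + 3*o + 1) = 5*o^3 - 8*o^2 + o - 10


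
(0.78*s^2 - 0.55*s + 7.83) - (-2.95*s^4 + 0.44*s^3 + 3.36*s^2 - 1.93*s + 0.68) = 2.95*s^4 - 0.44*s^3 - 2.58*s^2 + 1.38*s + 7.15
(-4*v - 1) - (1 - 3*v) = -v - 2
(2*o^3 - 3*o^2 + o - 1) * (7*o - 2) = 14*o^4 - 25*o^3 + 13*o^2 - 9*o + 2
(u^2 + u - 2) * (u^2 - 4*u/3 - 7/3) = u^4 - u^3/3 - 17*u^2/3 + u/3 + 14/3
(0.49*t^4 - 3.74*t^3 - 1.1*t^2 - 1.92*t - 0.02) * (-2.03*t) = -0.9947*t^5 + 7.5922*t^4 + 2.233*t^3 + 3.8976*t^2 + 0.0406*t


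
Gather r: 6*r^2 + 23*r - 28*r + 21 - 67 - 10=6*r^2 - 5*r - 56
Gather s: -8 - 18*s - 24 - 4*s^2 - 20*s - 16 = -4*s^2 - 38*s - 48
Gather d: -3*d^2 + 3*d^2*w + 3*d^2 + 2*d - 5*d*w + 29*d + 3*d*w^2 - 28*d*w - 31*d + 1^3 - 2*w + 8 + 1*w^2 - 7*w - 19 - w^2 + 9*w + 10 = 3*d^2*w + d*(3*w^2 - 33*w)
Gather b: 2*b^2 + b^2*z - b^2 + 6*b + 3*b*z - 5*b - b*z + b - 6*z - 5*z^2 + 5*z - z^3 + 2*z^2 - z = b^2*(z + 1) + b*(2*z + 2) - z^3 - 3*z^2 - 2*z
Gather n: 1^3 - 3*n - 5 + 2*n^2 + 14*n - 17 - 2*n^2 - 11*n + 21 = 0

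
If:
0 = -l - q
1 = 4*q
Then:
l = -1/4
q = 1/4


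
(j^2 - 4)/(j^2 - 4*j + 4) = (j + 2)/(j - 2)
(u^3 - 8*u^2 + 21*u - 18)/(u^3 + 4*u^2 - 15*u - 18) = (u^2 - 5*u + 6)/(u^2 + 7*u + 6)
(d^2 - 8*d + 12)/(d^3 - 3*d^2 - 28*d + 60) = 1/(d + 5)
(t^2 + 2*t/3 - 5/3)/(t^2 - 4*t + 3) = (t + 5/3)/(t - 3)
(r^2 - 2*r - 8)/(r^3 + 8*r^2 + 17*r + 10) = (r - 4)/(r^2 + 6*r + 5)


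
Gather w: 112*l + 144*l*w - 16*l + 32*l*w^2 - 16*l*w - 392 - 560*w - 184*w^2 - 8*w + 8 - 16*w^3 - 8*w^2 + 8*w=96*l - 16*w^3 + w^2*(32*l - 192) + w*(128*l - 560) - 384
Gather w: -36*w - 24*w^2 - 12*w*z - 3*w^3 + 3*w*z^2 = -3*w^3 - 24*w^2 + w*(3*z^2 - 12*z - 36)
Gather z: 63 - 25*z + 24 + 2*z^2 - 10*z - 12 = 2*z^2 - 35*z + 75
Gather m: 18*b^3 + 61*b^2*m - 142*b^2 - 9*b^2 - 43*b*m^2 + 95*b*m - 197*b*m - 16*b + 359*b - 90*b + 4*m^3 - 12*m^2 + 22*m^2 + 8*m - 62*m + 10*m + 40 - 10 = 18*b^3 - 151*b^2 + 253*b + 4*m^3 + m^2*(10 - 43*b) + m*(61*b^2 - 102*b - 44) + 30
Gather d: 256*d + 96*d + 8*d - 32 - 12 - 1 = 360*d - 45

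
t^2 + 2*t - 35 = (t - 5)*(t + 7)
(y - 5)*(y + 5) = y^2 - 25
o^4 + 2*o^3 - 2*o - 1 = (o - 1)*(o + 1)^3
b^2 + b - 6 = (b - 2)*(b + 3)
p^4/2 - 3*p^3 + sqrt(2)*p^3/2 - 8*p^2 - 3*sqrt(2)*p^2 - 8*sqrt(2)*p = p*(p/2 + 1)*(p - 8)*(p + sqrt(2))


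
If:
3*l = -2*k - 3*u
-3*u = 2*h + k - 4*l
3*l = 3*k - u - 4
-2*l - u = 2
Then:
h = -7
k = 0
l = -2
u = 2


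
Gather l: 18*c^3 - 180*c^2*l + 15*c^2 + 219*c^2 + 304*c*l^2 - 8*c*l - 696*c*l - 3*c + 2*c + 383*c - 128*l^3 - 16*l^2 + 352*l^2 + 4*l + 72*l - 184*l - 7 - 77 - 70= 18*c^3 + 234*c^2 + 382*c - 128*l^3 + l^2*(304*c + 336) + l*(-180*c^2 - 704*c - 108) - 154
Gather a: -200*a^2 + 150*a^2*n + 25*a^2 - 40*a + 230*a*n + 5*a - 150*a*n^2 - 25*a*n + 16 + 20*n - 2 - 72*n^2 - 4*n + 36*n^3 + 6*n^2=a^2*(150*n - 175) + a*(-150*n^2 + 205*n - 35) + 36*n^3 - 66*n^2 + 16*n + 14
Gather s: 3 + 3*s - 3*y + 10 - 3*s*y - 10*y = s*(3 - 3*y) - 13*y + 13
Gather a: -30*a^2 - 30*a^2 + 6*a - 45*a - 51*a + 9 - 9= -60*a^2 - 90*a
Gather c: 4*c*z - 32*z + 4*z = 4*c*z - 28*z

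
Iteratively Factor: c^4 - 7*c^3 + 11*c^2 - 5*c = (c - 1)*(c^3 - 6*c^2 + 5*c) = (c - 5)*(c - 1)*(c^2 - c) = c*(c - 5)*(c - 1)*(c - 1)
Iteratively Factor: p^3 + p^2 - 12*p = (p)*(p^2 + p - 12) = p*(p - 3)*(p + 4)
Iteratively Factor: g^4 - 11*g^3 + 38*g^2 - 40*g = (g - 5)*(g^3 - 6*g^2 + 8*g) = (g - 5)*(g - 2)*(g^2 - 4*g) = (g - 5)*(g - 4)*(g - 2)*(g)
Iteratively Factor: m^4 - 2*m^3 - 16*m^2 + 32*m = (m - 4)*(m^3 + 2*m^2 - 8*m) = m*(m - 4)*(m^2 + 2*m - 8) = m*(m - 4)*(m - 2)*(m + 4)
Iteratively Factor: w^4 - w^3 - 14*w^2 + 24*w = (w + 4)*(w^3 - 5*w^2 + 6*w) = (w - 2)*(w + 4)*(w^2 - 3*w) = w*(w - 2)*(w + 4)*(w - 3)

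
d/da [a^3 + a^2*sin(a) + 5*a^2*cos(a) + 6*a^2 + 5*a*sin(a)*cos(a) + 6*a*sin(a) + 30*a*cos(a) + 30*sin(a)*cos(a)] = -5*a^2*sin(a) + a^2*cos(a) + 3*a^2 - 28*a*sin(a) + 16*a*cos(a) + 5*a*cos(2*a) + 12*a + 6*sin(a) + 5*sin(2*a)/2 + 30*cos(a) + 30*cos(2*a)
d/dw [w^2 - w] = 2*w - 1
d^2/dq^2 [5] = 0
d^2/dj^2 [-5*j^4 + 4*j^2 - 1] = 8 - 60*j^2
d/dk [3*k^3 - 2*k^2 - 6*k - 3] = 9*k^2 - 4*k - 6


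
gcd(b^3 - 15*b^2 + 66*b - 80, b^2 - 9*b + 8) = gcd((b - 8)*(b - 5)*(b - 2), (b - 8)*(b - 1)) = b - 8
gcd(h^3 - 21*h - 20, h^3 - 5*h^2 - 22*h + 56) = h + 4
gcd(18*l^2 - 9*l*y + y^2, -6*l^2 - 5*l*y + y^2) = -6*l + y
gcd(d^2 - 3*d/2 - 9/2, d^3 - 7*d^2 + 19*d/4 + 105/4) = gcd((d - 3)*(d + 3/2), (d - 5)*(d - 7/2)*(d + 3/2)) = d + 3/2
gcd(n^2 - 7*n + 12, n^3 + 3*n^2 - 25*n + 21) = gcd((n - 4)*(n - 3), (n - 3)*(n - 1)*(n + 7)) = n - 3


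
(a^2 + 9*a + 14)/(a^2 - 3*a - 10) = (a + 7)/(a - 5)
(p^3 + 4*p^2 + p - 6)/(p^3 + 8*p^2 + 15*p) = (p^2 + p - 2)/(p*(p + 5))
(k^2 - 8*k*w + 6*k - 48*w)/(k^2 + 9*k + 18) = (k - 8*w)/(k + 3)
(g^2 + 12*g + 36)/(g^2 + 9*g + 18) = (g + 6)/(g + 3)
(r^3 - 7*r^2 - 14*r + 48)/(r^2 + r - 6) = r - 8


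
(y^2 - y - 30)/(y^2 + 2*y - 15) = (y - 6)/(y - 3)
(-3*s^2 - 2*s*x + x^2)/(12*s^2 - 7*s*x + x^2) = (s + x)/(-4*s + x)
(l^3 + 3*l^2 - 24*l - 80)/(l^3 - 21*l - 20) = (l + 4)/(l + 1)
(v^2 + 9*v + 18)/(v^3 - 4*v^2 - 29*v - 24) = (v + 6)/(v^2 - 7*v - 8)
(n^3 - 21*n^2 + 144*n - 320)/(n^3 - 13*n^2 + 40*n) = (n - 8)/n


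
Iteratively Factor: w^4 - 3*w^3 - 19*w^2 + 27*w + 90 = (w + 2)*(w^3 - 5*w^2 - 9*w + 45) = (w - 5)*(w + 2)*(w^2 - 9) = (w - 5)*(w - 3)*(w + 2)*(w + 3)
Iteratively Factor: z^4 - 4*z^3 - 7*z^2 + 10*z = (z)*(z^3 - 4*z^2 - 7*z + 10) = z*(z - 1)*(z^2 - 3*z - 10) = z*(z - 5)*(z - 1)*(z + 2)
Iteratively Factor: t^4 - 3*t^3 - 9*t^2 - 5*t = (t + 1)*(t^3 - 4*t^2 - 5*t) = t*(t + 1)*(t^2 - 4*t - 5) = t*(t + 1)^2*(t - 5)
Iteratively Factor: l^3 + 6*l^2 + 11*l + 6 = (l + 1)*(l^2 + 5*l + 6) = (l + 1)*(l + 2)*(l + 3)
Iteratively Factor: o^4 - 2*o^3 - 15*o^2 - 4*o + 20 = (o + 2)*(o^3 - 4*o^2 - 7*o + 10) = (o + 2)^2*(o^2 - 6*o + 5) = (o - 5)*(o + 2)^2*(o - 1)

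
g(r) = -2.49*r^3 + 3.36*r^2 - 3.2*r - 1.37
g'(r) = -7.47*r^2 + 6.72*r - 3.2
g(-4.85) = 377.26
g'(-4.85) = -211.51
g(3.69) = -92.53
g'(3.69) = -80.12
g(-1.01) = 7.85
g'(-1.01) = -17.61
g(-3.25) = 130.00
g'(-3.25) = -103.94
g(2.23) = -19.41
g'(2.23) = -25.36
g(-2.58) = 72.01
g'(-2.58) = -70.26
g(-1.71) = 26.38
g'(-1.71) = -36.53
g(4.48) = -172.16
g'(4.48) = -123.02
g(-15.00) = 9206.38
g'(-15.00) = -1784.75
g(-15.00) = 9206.38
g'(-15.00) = -1784.75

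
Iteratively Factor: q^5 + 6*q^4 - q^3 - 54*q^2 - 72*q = (q + 4)*(q^4 + 2*q^3 - 9*q^2 - 18*q) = (q + 2)*(q + 4)*(q^3 - 9*q) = (q + 2)*(q + 3)*(q + 4)*(q^2 - 3*q) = q*(q + 2)*(q + 3)*(q + 4)*(q - 3)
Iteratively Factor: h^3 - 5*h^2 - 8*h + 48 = (h + 3)*(h^2 - 8*h + 16) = (h - 4)*(h + 3)*(h - 4)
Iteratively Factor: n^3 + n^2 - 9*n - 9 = (n - 3)*(n^2 + 4*n + 3) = (n - 3)*(n + 1)*(n + 3)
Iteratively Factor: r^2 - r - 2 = (r + 1)*(r - 2)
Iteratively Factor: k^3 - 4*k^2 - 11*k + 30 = (k - 5)*(k^2 + k - 6) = (k - 5)*(k - 2)*(k + 3)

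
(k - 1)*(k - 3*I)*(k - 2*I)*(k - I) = k^4 - k^3 - 6*I*k^3 - 11*k^2 + 6*I*k^2 + 11*k + 6*I*k - 6*I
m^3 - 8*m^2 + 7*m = m*(m - 7)*(m - 1)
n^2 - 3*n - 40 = (n - 8)*(n + 5)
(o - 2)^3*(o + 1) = o^4 - 5*o^3 + 6*o^2 + 4*o - 8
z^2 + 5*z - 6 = (z - 1)*(z + 6)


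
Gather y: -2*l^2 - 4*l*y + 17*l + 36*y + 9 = -2*l^2 + 17*l + y*(36 - 4*l) + 9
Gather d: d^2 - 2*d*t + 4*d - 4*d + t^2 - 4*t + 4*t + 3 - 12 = d^2 - 2*d*t + t^2 - 9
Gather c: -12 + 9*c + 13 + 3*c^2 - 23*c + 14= 3*c^2 - 14*c + 15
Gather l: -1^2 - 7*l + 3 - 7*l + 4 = 6 - 14*l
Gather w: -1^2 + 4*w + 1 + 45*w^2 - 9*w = 45*w^2 - 5*w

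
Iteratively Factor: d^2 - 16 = (d + 4)*(d - 4)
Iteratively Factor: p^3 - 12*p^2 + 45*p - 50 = (p - 5)*(p^2 - 7*p + 10) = (p - 5)^2*(p - 2)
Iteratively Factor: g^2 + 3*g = (g + 3)*(g)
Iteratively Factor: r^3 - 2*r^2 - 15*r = (r)*(r^2 - 2*r - 15) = r*(r - 5)*(r + 3)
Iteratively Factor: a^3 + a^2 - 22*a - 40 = (a - 5)*(a^2 + 6*a + 8) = (a - 5)*(a + 4)*(a + 2)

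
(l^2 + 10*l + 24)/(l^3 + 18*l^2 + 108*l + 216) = (l + 4)/(l^2 + 12*l + 36)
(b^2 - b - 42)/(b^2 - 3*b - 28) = (b + 6)/(b + 4)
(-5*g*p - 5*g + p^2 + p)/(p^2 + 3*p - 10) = (-5*g*p - 5*g + p^2 + p)/(p^2 + 3*p - 10)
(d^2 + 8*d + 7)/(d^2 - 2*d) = (d^2 + 8*d + 7)/(d*(d - 2))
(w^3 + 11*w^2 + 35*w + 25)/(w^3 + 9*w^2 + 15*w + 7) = (w^2 + 10*w + 25)/(w^2 + 8*w + 7)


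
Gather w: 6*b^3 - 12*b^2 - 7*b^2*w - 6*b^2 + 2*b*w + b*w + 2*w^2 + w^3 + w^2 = 6*b^3 - 18*b^2 + w^3 + 3*w^2 + w*(-7*b^2 + 3*b)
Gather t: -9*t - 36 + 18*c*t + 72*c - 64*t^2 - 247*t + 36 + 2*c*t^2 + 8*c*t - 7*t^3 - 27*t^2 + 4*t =72*c - 7*t^3 + t^2*(2*c - 91) + t*(26*c - 252)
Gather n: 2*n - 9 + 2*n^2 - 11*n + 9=2*n^2 - 9*n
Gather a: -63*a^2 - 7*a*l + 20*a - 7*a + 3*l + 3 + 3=-63*a^2 + a*(13 - 7*l) + 3*l + 6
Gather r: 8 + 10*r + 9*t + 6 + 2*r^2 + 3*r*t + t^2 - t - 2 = 2*r^2 + r*(3*t + 10) + t^2 + 8*t + 12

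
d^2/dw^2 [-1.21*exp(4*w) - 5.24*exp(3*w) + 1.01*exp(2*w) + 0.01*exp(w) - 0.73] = (-19.36*exp(3*w) - 47.16*exp(2*w) + 4.04*exp(w) + 0.01)*exp(w)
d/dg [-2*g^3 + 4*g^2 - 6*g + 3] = -6*g^2 + 8*g - 6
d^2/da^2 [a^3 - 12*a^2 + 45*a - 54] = 6*a - 24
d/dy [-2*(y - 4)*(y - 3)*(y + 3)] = -6*y^2 + 16*y + 18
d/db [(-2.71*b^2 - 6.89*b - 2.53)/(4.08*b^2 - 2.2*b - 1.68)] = (34.0732*b^2 + 29.7504*b + 6.0092)/(16.6464*b^4 - 17.952*b^3 - 8.8688*b^2 + 7.392*b + 2.8224)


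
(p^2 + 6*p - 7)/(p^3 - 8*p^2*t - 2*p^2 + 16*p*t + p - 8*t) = (p + 7)/(p^2 - 8*p*t - p + 8*t)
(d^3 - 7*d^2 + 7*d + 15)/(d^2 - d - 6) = (d^2 - 4*d - 5)/(d + 2)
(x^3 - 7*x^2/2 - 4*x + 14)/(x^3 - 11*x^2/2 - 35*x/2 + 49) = (2*x^2 - 3*x - 14)/(2*x^2 - 7*x - 49)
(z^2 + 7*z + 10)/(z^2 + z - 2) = (z + 5)/(z - 1)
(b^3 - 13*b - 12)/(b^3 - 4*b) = (b^3 - 13*b - 12)/(b*(b^2 - 4))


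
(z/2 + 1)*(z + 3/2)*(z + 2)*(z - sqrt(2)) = z^4/2 - sqrt(2)*z^3/2 + 11*z^3/4 - 11*sqrt(2)*z^2/4 + 5*z^2 - 5*sqrt(2)*z + 3*z - 3*sqrt(2)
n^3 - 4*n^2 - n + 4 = (n - 4)*(n - 1)*(n + 1)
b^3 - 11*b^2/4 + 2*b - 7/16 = (b - 7/4)*(b - 1/2)^2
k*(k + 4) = k^2 + 4*k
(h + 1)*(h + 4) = h^2 + 5*h + 4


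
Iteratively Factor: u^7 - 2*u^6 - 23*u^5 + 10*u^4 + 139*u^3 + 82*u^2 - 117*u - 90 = (u - 5)*(u^6 + 3*u^5 - 8*u^4 - 30*u^3 - 11*u^2 + 27*u + 18) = (u - 5)*(u - 1)*(u^5 + 4*u^4 - 4*u^3 - 34*u^2 - 45*u - 18) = (u - 5)*(u - 1)*(u + 3)*(u^4 + u^3 - 7*u^2 - 13*u - 6) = (u - 5)*(u - 1)*(u + 1)*(u + 3)*(u^3 - 7*u - 6) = (u - 5)*(u - 3)*(u - 1)*(u + 1)*(u + 3)*(u^2 + 3*u + 2) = (u - 5)*(u - 3)*(u - 1)*(u + 1)^2*(u + 3)*(u + 2)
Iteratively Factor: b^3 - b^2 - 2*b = (b)*(b^2 - b - 2) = b*(b - 2)*(b + 1)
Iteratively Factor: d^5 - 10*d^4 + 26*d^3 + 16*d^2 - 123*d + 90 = (d - 3)*(d^4 - 7*d^3 + 5*d^2 + 31*d - 30) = (d - 3)*(d + 2)*(d^3 - 9*d^2 + 23*d - 15) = (d - 3)^2*(d + 2)*(d^2 - 6*d + 5) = (d - 3)^2*(d - 1)*(d + 2)*(d - 5)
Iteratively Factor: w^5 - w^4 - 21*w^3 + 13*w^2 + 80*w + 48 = (w - 4)*(w^4 + 3*w^3 - 9*w^2 - 23*w - 12) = (w - 4)*(w + 1)*(w^3 + 2*w^2 - 11*w - 12) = (w - 4)*(w + 1)*(w + 4)*(w^2 - 2*w - 3) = (w - 4)*(w - 3)*(w + 1)*(w + 4)*(w + 1)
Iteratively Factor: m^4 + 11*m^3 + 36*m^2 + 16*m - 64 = (m + 4)*(m^3 + 7*m^2 + 8*m - 16) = (m + 4)^2*(m^2 + 3*m - 4) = (m - 1)*(m + 4)^2*(m + 4)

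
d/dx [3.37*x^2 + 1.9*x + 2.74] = 6.74*x + 1.9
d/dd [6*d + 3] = 6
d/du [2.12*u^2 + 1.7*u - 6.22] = 4.24*u + 1.7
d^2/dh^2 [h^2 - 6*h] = 2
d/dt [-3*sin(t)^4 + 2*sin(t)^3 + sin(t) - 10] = (-12*sin(t)^3 + 6*sin(t)^2 + 1)*cos(t)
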